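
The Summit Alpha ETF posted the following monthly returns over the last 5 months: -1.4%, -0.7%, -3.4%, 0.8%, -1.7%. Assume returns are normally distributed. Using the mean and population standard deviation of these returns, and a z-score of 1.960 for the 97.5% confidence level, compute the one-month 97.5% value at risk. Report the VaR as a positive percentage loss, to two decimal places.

3.96

μ = (-1.4 − 0.7 − 3.4 + 0.8 − 1.7) / 5 = -1.2800%
Population std dev = √[9.3480 / 5] = 1.3673%
VaR = −(μ − z·σ) = −(-1.2800 − 1.960 × 1.3673) = −(-3.9599) = 3.9599%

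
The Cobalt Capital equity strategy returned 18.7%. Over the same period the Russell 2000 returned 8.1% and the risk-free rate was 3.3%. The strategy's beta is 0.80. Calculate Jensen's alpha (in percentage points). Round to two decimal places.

CAPM expected return = Rf + β(Rm − Rf) = 3.3% + 0.80 × (8.1% − 3.3%) = 3.3 + 0.80 × 4.80 = 7.1400%
Jensen's α = Rp − E[R] = 18.7% − 7.1400% = 11.5600

11.56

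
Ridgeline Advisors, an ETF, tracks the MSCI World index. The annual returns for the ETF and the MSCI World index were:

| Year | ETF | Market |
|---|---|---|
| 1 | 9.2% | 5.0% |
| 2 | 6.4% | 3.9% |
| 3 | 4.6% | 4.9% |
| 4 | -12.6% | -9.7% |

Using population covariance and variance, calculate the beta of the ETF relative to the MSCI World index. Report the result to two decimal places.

1.35

r̄p = 1.9000%,  r̄m = 1.0250%
Cov = Σ(rp − r̄p)(rm − r̄m) / 4 = 51.9825
Var(rm) = Σ(rm − r̄m)² / 4 = 38.5269
β = Cov / Var = 51.9825 / 38.5269 = 1.3493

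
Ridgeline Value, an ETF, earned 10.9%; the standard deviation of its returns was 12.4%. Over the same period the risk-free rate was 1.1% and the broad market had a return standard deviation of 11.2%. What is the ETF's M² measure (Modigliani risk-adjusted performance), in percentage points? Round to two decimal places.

9.95

Sharpe = (Rp − Rf) / σp = (10.9% − 1.1%) / 12.4% = 0.7903
M² = Rf + Sharpe × σm = 1.1% + 0.7903 × 11.2% = 9.9514%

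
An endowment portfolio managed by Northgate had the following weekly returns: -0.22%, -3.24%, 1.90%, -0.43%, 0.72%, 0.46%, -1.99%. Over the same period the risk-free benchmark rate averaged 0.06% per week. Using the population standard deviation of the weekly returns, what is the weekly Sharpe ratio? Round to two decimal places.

Mean return r̄ = -2.800 / 7 = -0.4000%
Σ(r − r̄)² = 17.9110; population σ = √(17.9110/7) = 1.5996%
Sharpe = (r̄ − rf) / σ = (-0.4000 − 0.06) / 1.5996 = -0.4600 / 1.5996 = -0.2876

-0.29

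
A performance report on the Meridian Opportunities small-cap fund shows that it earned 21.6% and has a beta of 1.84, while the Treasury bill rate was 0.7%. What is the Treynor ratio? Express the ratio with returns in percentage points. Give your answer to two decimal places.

Treynor = (Rp − Rf) / β = (21.6% − 0.7%) / 1.84 = 20.90 / 1.84 = 11.3587

11.36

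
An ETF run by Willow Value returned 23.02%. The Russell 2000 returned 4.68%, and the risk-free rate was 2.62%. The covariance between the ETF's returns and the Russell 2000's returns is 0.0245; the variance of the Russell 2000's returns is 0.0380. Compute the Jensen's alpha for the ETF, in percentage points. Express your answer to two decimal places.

19.07

β = Cov / Var = 0.0245 / 0.0380 = 0.6447
E[R] = Rf + β(Rm − Rf) = 2.62% + 0.6447 × (4.68% − 2.62%) = 3.9481%
α = Rp − E[R] = 23.02% − 3.9481% = 19.0719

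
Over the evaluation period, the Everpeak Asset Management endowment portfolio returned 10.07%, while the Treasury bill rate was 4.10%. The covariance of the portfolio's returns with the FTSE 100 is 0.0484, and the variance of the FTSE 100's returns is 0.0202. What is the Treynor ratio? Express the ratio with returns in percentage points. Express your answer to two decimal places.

2.49

β = Cov / Var = 0.0484 / 0.0202 = 2.3960
Treynor = (Rp − Rf) / β = (10.07% − 4.10%) / 2.3960 = 5.97 / 2.3960 = 2.4917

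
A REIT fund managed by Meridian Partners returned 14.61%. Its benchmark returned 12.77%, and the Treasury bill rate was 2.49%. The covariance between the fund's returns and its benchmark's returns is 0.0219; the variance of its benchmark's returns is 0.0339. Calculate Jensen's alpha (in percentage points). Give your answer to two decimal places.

β = Cov / Var = 0.0219 / 0.0339 = 0.6460
E[R] = Rf + β(Rm − Rf) = 2.49% + 0.6460 × (12.77% − 2.49%) = 9.1309%
α = Rp − E[R] = 14.61% − 9.1309% = 5.4791

5.48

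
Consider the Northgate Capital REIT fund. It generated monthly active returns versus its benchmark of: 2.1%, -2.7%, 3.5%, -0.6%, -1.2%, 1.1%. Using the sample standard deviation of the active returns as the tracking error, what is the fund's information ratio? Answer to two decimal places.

r̄ = (2.1 − 2.7 + 3.5 − 0.6 − 1.2 + 1.1) / 6 = 2.20 / 6 = 0.3667%
Σ(r − r̄)² = (2.1 − 0.3667)² + (-2.7 − 0.3667)² + (3.5 − 0.3667)² + … = 26.1533
sample σ = √(26.1533 / 5) = √5.2307 = 2.2871%
IR = r̄ / tracking error = 0.3667 / 2.2871 = 0.1603

0.16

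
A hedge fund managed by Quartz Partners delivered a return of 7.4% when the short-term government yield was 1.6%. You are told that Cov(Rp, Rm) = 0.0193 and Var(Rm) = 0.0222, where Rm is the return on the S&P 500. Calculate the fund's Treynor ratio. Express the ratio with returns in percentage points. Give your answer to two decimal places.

β = Cov / Var = 0.0193 / 0.0222 = 0.8694
Treynor = (Rp − Rf) / β = (7.4% − 1.6%) / 0.8694 = 5.80 / 0.8694 = 6.6713

6.67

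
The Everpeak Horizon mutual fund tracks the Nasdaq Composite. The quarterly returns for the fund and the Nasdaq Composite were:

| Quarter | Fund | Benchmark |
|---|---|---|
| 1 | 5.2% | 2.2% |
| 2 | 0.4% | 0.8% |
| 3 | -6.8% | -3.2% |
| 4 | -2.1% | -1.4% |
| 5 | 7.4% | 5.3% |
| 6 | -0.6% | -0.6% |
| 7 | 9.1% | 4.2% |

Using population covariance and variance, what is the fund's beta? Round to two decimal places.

1.80

r̄p = 1.8000%,  r̄m = 1.0429%
Cov = Σ(rp − r̄p)(rm − r̄m) / 7 = 14.4457
Var(rm) = Σ(rm − r̄m)² / 7 = 8.0224
β = Cov / Var = 14.4457 / 8.0224 = 1.8007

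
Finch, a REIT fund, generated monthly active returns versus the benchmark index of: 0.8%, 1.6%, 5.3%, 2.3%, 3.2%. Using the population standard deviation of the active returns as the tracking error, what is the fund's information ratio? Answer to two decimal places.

r̄ = (0.8 + 1.6 + 5.3 + 2.3 + 3.2) / 5 = 2.6400%
Population σ = √[Σ(r − r̄)² / 5] = √[11.9720 / 5] = √2.3944 = 1.5474%
IR = r̄ / tracking error = 2.6400 / 1.5474 = 1.7061

1.71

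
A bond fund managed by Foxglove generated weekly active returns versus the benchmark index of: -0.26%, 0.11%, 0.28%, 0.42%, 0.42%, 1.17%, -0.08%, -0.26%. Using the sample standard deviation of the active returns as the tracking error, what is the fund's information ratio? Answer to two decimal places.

r̄ = (-0.26 + 0.11 + 0.28 + 0.42 + 0.42 + 1.17 − 0.08 − 0.26) / 8 = 0.2250%
Sample σ = √[Σ(r − r̄)² / 7] = √[1.5488 / 7] = √0.2213 = 0.4704%
IR = r̄ / tracking error = 0.2250 / 0.4704 = 0.4783

0.48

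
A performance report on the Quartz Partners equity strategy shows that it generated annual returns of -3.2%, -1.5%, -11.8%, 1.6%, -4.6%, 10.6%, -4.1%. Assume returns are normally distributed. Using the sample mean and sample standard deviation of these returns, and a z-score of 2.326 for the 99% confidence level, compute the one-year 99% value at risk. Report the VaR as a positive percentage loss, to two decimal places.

μ = (-3.2 − 1.5 − 11.8 + 1.6 − 4.6 + 10.6 − 4.1) / 7 = -1.8571%
Σ(r − μ)² = (-3.2 − (-1.8571))² + (-1.5 − (-1.8571))² + … = 280.4771
sample σ = √(280.4771 / 6) = √46.7462 = 6.8371%
VaR = −(μ − z·σ) = −(-1.8571 − 2.326 × 6.8371) = −(-17.7602) = 17.7602%

17.76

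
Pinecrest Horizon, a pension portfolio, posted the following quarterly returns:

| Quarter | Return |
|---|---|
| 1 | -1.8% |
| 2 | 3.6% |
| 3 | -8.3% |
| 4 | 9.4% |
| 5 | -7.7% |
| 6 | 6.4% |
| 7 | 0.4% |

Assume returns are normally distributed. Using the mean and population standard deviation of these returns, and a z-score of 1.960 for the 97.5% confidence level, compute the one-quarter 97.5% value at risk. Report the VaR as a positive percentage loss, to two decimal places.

r̄ = (-1.8 + 3.6 − 8.3 + 9.4 − 7.7 + 6.4 + 0.4) / 7 = 0.2857%
Population σ = √[Σ(r − r̄)² / 7] = √[273.2886 / 7] = √39.0412 = 6.2483%
VaR = −(r̄ − z·σ) = −(0.2857 − 1.960 × 6.2483) = −(-11.9610) = 11.9610%

11.96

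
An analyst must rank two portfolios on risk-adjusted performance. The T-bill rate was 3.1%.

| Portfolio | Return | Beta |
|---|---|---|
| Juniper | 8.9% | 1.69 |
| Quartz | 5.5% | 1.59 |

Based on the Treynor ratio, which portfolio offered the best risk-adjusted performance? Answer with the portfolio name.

Juniper: Treynor = (8.9% − 3.1%) / 1.69 = 3.432
Quartz: Treynor = (5.5% − 3.1%) / 1.59 = 1.509
Highest: Juniper (3.432).

Juniper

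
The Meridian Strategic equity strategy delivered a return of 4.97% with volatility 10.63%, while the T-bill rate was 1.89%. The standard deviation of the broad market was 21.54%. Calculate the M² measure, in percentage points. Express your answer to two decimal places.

Sharpe = (Rp − Rf) / σp = (4.97% − 1.89%) / 10.63% = 0.2897
M² = Rf + Sharpe × σm = 1.89% + 0.2897 × 21.54% = 8.1301%

8.13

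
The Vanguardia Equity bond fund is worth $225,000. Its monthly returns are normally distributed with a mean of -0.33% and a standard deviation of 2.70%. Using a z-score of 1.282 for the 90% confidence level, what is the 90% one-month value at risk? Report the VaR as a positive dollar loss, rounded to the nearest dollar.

Return at the 90% tail: μ − z·σ = -0.33% − 1.282 × 2.70% = -0.33 − 3.4614 = -3.7914%
VaR = −(-3.7914%) × $225,000 = 3.7914% × $225,000 = $8,531

$8,531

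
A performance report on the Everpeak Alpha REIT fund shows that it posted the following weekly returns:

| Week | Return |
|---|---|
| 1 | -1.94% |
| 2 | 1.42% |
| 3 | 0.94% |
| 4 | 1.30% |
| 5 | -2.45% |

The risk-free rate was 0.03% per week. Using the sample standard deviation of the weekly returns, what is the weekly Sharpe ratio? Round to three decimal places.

-0.093

r̄ = (-1.94 + 1.42 + 0.94 + 1.3 − 2.45) / 5 = -0.1460%
Sample std dev = √[14.2495 / 4] = 1.8874%
Sharpe = (r̄ − rf) / σ = (-0.1460 − 0.03) / 1.8874 = -0.1760 / 1.8874 = -0.0932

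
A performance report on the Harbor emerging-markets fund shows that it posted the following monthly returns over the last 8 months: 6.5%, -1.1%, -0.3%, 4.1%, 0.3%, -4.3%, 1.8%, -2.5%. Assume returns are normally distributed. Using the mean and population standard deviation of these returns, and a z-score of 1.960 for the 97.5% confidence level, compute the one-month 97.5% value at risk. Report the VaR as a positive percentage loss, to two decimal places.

μ = (6.5 − 1.1 − 0.3 + 4.1 + 0.3 − 4.3 + 1.8 − 2.5) / 8 = 0.5625%
Population σ = √[Σ(r − μ)² / 8] = √[85.8988 / 8] = √10.7374 = 3.2768%
VaR = −(μ − z·σ) = −(0.5625 − 1.960 × 3.2768) = −(-5.8600) = 5.8600%

5.86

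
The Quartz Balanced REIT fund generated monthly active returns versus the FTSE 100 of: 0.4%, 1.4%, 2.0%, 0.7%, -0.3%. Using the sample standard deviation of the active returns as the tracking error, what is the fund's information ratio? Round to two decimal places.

0.94

μ = (0.4 + 1.4 + 2 + 0.7 − 0.3) / 5 = 0.8400%
Σ(r − μ)² = (0.4 − 0.8400)² + (1.4 − 0.8400)² + (2 − 0.8400)² + … = 3.1720
sample σ = √(3.1720 / 4) = √0.7930 = 0.8905%
IR = μ / tracking error = 0.8400 / 0.8905 = 0.9433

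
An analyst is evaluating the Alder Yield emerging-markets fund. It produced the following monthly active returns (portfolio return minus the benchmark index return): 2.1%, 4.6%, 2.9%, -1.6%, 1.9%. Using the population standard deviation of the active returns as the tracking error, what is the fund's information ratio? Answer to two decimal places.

r̄ = (2.1 + 4.6 + 2.9 − 1.6 + 1.9) / 5 = 9.90 / 5 = 1.9800%
Population σ = √[Σ(r − r̄)² / 5] = √[20.5480 / 5] = √4.1096 = 2.0272%
IR = r̄ / tracking error = 1.9800 / 2.0272 = 0.9767

0.98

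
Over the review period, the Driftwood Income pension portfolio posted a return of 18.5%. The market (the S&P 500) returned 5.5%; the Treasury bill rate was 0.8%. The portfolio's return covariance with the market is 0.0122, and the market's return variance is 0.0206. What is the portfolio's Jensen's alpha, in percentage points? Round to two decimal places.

β = Cov / Var = 0.0122 / 0.0206 = 0.5922
E[R] = Rf + β(Rm − Rf) = 0.8% + 0.5922 × (5.5% − 0.8%) = 3.5833%
α = Rp − E[R] = 18.5% − 3.5833% = 14.9167

14.92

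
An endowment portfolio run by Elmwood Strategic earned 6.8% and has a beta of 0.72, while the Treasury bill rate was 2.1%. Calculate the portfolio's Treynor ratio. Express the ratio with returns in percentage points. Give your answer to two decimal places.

6.53

Treynor = (Rp − Rf) / β = (6.8% − 2.1%) / 0.72 = 4.70 / 0.72 = 6.5278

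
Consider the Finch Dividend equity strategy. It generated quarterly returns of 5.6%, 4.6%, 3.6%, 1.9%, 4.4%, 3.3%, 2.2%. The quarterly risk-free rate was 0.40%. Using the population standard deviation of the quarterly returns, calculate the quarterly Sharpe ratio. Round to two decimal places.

2.65

r̄ = (5.6 + 4.6 + 3.6 + 1.9 + 4.4 + 3.3 + 2.2) / 7 = 3.6571%
Population σ = √[Σ(r − r̄)² / 7] = √[10.5571 / 7] = √1.5082 = 1.2281%
Sharpe = (r̄ − rf) / σ = (3.6571 − 0.4) / 1.2281 = 3.2571 / 1.2281 = 2.6521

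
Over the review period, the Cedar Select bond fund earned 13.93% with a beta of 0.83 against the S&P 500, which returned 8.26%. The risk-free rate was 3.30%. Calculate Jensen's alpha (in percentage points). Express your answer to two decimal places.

CAPM expected return = Rf + β(Rm − Rf) = 3.30% + 0.83 × (8.26% − 3.30%) = 3.3 + 0.83 × 4.96 = 7.4168%
Jensen's α = Rp − E[R] = 13.93% − 7.4168% = 6.5132

6.51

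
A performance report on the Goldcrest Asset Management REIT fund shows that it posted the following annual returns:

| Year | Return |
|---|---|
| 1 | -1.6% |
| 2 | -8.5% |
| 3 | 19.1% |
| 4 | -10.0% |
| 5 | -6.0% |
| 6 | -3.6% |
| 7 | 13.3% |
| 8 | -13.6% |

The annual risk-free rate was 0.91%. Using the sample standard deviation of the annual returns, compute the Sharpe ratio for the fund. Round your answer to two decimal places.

-0.20

Mean return r̄ = -10.90 / 8 = -1.3625%
Sample std dev = √[935.5788 / 7] = 11.5609%
Sharpe = (r̄ − rf) / σ = (-1.3625 − 0.91) / 11.5609 = -2.2725 / 11.5609 = -0.1966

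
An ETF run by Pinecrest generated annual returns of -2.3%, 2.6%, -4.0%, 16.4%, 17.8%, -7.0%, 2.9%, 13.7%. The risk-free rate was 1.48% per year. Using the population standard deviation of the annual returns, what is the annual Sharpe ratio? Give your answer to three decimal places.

μ = (-2.3 + 2.6 − 4 + 16.4 + 17.8 − 7 + 2.9 + 13.7) / 8 = 40.10 / 8 = 5.0125%
Σ(r − μ)² = (-2.3 − 5.0125)² + (2.6 − 5.0125)² + … = 657.9488
population σ = √(657.9488 / 8) = √82.2436 = 9.0688%
Sharpe = (μ − rf) / σ = (5.0125 − 1.48) / 9.0688 = 3.5325 / 9.0688 = 0.3895

0.390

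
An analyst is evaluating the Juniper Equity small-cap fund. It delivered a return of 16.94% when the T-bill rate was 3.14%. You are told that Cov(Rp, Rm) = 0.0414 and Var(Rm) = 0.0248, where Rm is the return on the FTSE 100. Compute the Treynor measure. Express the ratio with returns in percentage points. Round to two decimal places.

8.27

β = Cov / Var = 0.0414 / 0.0248 = 1.6694
Treynor = (Rp − Rf) / β = (16.94% − 3.14%) / 1.6694 = 13.80 / 1.6694 = 8.2664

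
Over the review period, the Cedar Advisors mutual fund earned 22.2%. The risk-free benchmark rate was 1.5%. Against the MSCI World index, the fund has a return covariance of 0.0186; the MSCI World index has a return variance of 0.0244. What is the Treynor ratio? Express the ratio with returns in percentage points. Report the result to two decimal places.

β = Cov / Var = 0.0186 / 0.0244 = 0.7623
Treynor = (Rp − Rf) / β = (22.2% − 1.5%) / 0.7623 = 20.70 / 0.7623 = 27.1547

27.15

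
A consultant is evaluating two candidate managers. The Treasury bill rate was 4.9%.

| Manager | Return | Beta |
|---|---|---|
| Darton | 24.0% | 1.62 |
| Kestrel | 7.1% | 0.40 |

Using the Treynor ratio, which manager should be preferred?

Darton

Darton: Treynor = (24.0% − 4.9%) / 1.62 = 11.790
Kestrel: Treynor = (7.1% − 4.9%) / 0.40 = 5.500
Highest: Darton (11.790).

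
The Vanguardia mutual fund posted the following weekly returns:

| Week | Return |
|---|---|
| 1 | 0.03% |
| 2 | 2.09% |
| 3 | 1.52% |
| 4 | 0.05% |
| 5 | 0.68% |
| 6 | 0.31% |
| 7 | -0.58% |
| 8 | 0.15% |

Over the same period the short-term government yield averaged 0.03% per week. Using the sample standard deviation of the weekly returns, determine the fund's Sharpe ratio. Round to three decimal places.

r̄ = (0.03 + 2.09 + 1.52 + 0.05 + 0.68 + 0.31 − 0.58 + 0.15) / 8 = 4.250 / 8 = 0.5313%
Sample std dev = √[5.3415 / 7] = 0.8735%
Sharpe = (r̄ − rf) / σ = (0.5313 − 0.03) / 0.8735 = 0.5013 / 0.8735 = 0.5739

0.574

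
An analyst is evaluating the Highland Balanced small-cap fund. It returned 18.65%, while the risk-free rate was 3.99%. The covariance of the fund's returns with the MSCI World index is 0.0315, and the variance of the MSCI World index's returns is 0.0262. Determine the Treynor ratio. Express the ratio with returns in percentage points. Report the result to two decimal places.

12.19

β = Cov / Var = 0.0315 / 0.0262 = 1.2023
Treynor = (Rp − Rf) / β = (18.65% − 3.99%) / 1.2023 = 14.66 / 1.2023 = 12.1933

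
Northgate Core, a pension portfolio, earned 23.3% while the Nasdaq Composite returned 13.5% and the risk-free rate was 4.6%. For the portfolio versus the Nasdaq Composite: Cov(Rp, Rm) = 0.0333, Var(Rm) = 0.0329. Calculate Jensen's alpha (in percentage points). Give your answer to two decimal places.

9.69

β = Cov / Var = 0.0333 / 0.0329 = 1.0122
E[R] = Rf + β(Rm − Rf) = 4.6% + 1.0122 × (13.5% − 4.6%) = 13.6086%
α = Rp − E[R] = 23.3% − 13.6086% = 9.6914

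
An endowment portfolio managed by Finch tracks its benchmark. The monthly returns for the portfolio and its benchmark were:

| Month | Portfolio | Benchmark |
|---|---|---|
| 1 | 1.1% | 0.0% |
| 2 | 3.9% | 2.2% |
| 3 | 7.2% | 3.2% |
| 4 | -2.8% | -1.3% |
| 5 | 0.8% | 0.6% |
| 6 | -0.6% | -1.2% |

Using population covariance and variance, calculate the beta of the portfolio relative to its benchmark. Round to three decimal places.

1.867

r̄p = 1.6000%,  r̄m = 0.5833%
Cov = Σ(rp − r̄p)(rm − r̄m) / 6 = 5.1433
Var(rm) = Σ(rm − r̄m)² / 6 = 2.7547
β = Cov / Var = 5.1433 / 2.7547 = 1.8671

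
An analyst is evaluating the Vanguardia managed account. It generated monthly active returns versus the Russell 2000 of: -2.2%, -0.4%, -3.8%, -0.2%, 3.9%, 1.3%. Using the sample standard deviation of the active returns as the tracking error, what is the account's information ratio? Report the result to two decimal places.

μ = (-2.2 − 0.4 − 3.8 − 0.2 + 3.9 + 1.3) / 6 = -0.2333%
Sample σ = √[Σ(r − μ)² / 5] = √[36.0533 / 5] = √7.2107 = 2.6853%
IR = μ / tracking error = -0.2333 / 2.6853 = -0.0869

-0.09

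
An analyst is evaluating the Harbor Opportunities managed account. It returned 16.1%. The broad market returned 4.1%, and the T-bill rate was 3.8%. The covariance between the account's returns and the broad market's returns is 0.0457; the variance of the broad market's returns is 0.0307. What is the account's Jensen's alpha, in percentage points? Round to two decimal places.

11.85

β = Cov / Var = 0.0457 / 0.0307 = 1.4886
E[R] = Rf + β(Rm − Rf) = 3.8% + 1.4886 × (4.1% − 3.8%) = 4.2466%
α = Rp − E[R] = 16.1% − 4.2466% = 11.8534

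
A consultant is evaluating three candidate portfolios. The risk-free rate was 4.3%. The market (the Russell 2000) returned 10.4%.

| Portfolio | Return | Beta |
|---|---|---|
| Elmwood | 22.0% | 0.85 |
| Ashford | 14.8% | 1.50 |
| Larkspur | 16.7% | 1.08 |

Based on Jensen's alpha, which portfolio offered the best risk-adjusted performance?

Elmwood

Elmwood: α = 22.0% − [4.3% + 0.85 × (10.4% − 4.3%)] = 12.515
Ashford: α = 14.8% − [4.3% + 1.50 × (10.4% − 4.3%)] = 1.350
Larkspur: α = 16.7% − [4.3% + 1.08 × (10.4% − 4.3%)] = 5.812
Highest: Elmwood (12.515).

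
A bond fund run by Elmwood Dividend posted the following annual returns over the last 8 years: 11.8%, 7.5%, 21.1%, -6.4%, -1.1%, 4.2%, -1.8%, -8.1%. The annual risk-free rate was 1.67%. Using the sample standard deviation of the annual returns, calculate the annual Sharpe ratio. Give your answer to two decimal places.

r̄ = (11.8 + 7.5 + 21.1 − 6.4 − 1.1 + 4.2 − 1.8 − 8.1) / 8 = 27.20 / 8 = 3.4000%
Sample std dev = √[676.8800 / 7] = 9.8335%
Sharpe = (r̄ − rf) / σ = (3.4000 − 1.67) / 9.8335 = 1.7300 / 9.8335 = 0.1759

0.18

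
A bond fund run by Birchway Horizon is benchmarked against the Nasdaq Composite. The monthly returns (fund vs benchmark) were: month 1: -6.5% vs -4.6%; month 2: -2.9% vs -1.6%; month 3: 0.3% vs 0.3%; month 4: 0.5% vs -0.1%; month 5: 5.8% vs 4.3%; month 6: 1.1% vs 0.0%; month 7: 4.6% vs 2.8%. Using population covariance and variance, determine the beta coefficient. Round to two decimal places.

1.44

r̄p = 0.4143%,  r̄m = 0.1571%
Cov = Σ(rp − r̄p)(rm − r̄m) / 7 = 10.2778
Var(rm) = Σ(rm − r̄m)² / 7 = 7.1396
β = Cov / Var = 10.2778 / 7.1396 = 1.4395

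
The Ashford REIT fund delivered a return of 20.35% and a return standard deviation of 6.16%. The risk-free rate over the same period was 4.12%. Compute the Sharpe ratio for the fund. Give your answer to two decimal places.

2.63

Sharpe = (Rp − Rf) / σp = (20.35% − 4.12%) / 6.16% = 16.23% / 6.16% = 2.6347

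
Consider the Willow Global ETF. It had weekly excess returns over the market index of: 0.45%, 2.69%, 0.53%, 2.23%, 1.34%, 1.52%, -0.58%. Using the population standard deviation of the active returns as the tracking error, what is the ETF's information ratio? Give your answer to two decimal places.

μ = (0.45 + 2.69 + 0.53 + 2.23 + 1.34 + 1.52 − 0.58) / 7 = 8.180 / 7 = 1.1686%
Σ(r − μ)² = 7.5759; population σ = √(7.5759/7) = 1.0403%
IR = μ / tracking error = 1.1686 / 1.0403 = 1.1233

1.12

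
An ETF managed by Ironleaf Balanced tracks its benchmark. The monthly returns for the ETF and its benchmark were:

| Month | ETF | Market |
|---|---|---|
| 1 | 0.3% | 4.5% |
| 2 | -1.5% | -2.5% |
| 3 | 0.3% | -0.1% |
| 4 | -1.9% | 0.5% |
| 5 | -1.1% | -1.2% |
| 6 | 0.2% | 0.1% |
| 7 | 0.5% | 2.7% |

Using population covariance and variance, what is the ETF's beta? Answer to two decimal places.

0.26

r̄p = -0.4571%,  r̄m = 0.5714%
Cov = Σ(rp − r̄p)(rm − r̄m) / 7 = 1.2341
Var(rm) = Σ(rm − r̄m)² / 7 = 4.7449
β = Cov / Var = 1.2341 / 4.7449 = 0.2601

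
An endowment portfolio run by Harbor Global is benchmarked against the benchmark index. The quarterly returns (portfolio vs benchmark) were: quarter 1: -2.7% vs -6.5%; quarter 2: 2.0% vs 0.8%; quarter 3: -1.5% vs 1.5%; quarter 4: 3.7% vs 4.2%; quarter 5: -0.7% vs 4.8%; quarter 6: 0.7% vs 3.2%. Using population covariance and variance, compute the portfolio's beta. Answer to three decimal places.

0.343

r̄p = 0.2500%,  r̄m = 1.3333%
Cov = Σ(rp − r̄p)(rm − r̄m) / 6 = 4.8867
Var(rm) = Σ(rm − r̄m)² / 6 = 14.2322
β = Cov / Var = 4.8867 / 14.2322 = 0.3434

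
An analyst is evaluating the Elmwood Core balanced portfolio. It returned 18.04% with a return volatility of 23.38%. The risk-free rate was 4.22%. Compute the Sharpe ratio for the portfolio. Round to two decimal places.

Sharpe = (Rp − Rf) / σp = (18.04% − 4.22%) / 23.38% = 13.82% / 23.38% = 0.5911

0.59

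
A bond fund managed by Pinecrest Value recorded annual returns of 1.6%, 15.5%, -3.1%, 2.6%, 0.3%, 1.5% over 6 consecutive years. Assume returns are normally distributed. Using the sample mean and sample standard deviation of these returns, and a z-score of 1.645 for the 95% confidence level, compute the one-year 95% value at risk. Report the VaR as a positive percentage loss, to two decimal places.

Mean return μ = 18.40 / 6 = 3.0667%
Σ(r − μ)² = 205.0933; sample σ = √(205.0933/5) = 6.4046%
VaR = −(μ − z·σ) = −(3.0667 − 1.645 × 6.4046) = −(-7.4689) = 7.4689%

7.47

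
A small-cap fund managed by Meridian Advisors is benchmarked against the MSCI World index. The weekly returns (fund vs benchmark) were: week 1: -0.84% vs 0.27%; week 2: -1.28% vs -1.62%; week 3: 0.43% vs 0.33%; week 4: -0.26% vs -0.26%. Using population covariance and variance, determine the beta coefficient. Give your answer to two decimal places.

0.58

r̄p = -0.4875%,  r̄m = -0.3200%
Cov = Σ(rp − r̄p)(rm − r̄m) / 4 = 0.3581
Var(rm) = Σ(rm − r̄m)² / 4 = 0.6161
β = Cov / Var = 0.3581 / 0.6161 = 0.5812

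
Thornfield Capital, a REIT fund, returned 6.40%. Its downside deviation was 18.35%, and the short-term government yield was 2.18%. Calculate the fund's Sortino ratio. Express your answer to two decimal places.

0.23

Sortino = (Rp − Rf) / σd = (6.40% − 2.18%) / 18.35% = 4.22% / 18.35% = 0.2300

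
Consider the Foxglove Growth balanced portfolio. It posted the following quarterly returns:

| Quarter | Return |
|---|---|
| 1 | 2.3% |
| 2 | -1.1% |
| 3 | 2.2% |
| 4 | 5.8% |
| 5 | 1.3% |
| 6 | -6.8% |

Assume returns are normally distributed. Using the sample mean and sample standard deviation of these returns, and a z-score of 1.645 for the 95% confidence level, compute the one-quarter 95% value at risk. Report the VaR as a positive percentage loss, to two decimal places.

Mean return r̄ = 3.70 / 6 = 0.6167%
Σ(r − r̄)² = (2.3 − 0.6167)² + (-1.1 − 0.6167)² + … = 90.6283
sample σ = √(90.6283 / 5) = √18.1257 = 4.2574%
VaR = −(r̄ − z·σ) = −(0.6167 − 1.645 × 4.2574) = −(-6.3867) = 6.3867%

6.39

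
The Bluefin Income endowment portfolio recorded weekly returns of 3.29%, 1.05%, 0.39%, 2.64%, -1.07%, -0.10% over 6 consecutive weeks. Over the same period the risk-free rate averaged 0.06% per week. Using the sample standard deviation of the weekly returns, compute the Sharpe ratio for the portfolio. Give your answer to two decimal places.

r̄ = (3.29 + 1.05 + 0.39 + 2.64 − 1.07 − 0.1) / 6 = 1.0333%
Σ(r − r̄)² = (3.29 − 1.0333)² + (1.05 − 1.0333)² + … = 13.7965
σ = √[13.7965 / 5] = 1.6611%
Sharpe = (r̄ − rf) / σ = (1.0333 − 0.06) / 1.6611 = 0.9733 / 1.6611 = 0.5859

0.59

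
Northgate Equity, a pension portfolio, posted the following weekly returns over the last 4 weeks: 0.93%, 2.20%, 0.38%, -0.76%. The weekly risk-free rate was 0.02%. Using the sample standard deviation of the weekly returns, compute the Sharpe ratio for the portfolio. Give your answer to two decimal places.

r̄ = (0.93 + 2.2 + 0.38 − 0.76) / 4 = 0.6875%
Σ(r − r̄)² = (0.93 − 0.6875)² + (2.2 − 0.6875)² + (0.38 − 0.6875)² + … = 4.5363
σ = √[4.5363 / 3] = 1.2297%
Sharpe = (r̄ − rf) / σ = (0.6875 − 0.02) / 1.2297 = 0.6675 / 1.2297 = 0.5428

0.54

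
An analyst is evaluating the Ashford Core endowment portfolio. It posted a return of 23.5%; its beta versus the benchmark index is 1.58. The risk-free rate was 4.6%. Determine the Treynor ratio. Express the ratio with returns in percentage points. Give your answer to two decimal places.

11.96

Treynor = (Rp − Rf) / β = (23.5% − 4.6%) / 1.58 = 18.90 / 1.58 = 11.9620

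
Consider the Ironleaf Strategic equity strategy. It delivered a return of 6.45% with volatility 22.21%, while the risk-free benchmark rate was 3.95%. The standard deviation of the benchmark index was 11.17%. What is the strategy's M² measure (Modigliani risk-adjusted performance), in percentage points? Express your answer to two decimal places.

5.21

Sharpe = (Rp − Rf) / σp = (6.45% − 3.95%) / 22.21% = 0.1126
M² = Rf + Sharpe × σm = 3.95% + 0.1126 × 11.17% = 5.2077%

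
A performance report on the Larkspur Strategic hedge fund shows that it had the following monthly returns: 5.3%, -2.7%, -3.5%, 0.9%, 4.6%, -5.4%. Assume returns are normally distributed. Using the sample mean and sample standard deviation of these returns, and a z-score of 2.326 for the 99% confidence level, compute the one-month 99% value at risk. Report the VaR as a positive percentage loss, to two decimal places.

10.47

r̄ = (5.3 − 2.7 − 3.5 + 0.9 + 4.6 − 5.4) / 6 = -0.1333%
Σ(r − r̄)² = (5.3 − (-0.1333))² + (-2.7 − (-0.1333))² + … = 98.6533
σ = √[98.6533 / 5] = 4.4419%
VaR = −(r̄ − z·σ) = −(-0.1333 − 2.326 × 4.4419) = −(-10.4652) = 10.4652%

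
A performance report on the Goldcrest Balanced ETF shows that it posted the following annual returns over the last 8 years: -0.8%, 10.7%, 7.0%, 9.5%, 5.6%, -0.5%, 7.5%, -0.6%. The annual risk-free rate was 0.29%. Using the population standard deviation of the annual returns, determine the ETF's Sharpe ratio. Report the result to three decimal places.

1.014

r̄ = (-0.8 + 10.7 + 7 + 9.5 + 5.6 − 0.5 + 7.5 − 0.6) / 8 = 4.8000%
Population std dev = √[158.2800 / 8] = 4.4480%
Sharpe = (r̄ − rf) / σ = (4.8000 − 0.29) / 4.4480 = 4.5100 / 4.4480 = 1.0139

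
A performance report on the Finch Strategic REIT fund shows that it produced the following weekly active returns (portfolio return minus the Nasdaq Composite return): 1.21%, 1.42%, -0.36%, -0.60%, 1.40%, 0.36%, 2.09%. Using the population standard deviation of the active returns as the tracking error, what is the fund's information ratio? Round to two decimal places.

0.85

r̄ = (1.21 + 1.42 − 0.36 − 0.6 + 1.4 + 0.36 + 2.09) / 7 = 5.520 / 7 = 0.7886%
Σ(r − r̄)² = 6.0749; population σ = √(6.0749/7) = 0.9316%
IR = r̄ / tracking error = 0.7886 / 0.9316 = 0.8465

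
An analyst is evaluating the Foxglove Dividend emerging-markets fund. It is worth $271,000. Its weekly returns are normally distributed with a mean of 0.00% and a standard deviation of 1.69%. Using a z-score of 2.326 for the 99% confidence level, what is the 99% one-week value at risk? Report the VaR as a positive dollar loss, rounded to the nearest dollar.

Return at the 99% tail: μ − z·σ = 0.00% − 2.326 × 1.69% = 0 − 3.93094 = -3.93094%
VaR = −(-3.93094%) × $271,000 = 3.93094% × $271,000 = $10,653

$10,653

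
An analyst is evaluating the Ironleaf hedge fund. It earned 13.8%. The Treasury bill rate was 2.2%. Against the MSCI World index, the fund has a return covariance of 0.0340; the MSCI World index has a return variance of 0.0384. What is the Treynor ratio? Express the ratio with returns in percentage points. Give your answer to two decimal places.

13.10

β = Cov / Var = 0.0340 / 0.0384 = 0.8854
Treynor = (Rp − Rf) / β = (13.8% − 2.2%) / 0.8854 = 11.60 / 0.8854 = 13.1014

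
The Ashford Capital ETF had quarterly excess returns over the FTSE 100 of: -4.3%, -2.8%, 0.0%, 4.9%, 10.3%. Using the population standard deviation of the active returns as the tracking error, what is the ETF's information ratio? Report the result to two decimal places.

0.30

r̄ = (-4.3 − 2.8 + 0 + 4.9 + 10.3) / 5 = 8.10 / 5 = 1.6200%
Population σ = √[Σ(r − r̄)² / 5] = √[143.3080 / 5] = √28.6616 = 5.3537%
IR = r̄ / tracking error = 1.6200 / 5.3537 = 0.3026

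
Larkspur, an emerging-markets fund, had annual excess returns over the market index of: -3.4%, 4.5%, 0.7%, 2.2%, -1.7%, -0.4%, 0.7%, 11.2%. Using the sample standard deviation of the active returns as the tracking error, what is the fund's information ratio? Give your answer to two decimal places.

0.38

μ = (-3.4 + 4.5 + 0.7 + 2.2 − 1.7 − 0.4 + 0.7 + 11.2) / 8 = 1.7250%
Sample std dev = √[142.3150 / 7] = 4.5090%
IR = μ / tracking error = 1.7250 / 4.5090 = 0.3826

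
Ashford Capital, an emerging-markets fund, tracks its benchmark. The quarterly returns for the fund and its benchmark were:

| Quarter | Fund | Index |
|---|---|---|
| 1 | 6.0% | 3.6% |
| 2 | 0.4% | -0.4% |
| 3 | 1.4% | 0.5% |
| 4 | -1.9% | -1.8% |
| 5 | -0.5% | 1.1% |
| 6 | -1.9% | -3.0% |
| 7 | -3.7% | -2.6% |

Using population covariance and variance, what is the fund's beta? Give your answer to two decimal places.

1.23

r̄p = -0.0286%,  r̄m = -0.3714%
Cov = Σ(rp − r̄p)(rm − r̄m) / 7 = 5.7508
Var(rm) = Σ(rm − r̄m)² / 7 = 4.6592
β = Cov / Var = 5.7508 / 4.6592 = 1.2343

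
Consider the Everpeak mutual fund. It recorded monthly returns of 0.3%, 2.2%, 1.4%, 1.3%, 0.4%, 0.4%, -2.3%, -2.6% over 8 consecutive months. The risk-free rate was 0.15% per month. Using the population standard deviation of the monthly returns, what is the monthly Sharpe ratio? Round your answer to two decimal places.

-0.01

Mean return r̄ = 1.10 / 8 = 0.1375%
Population std dev = √[20.7988 / 8] = 1.6124%
Sharpe = (r̄ − rf) / σ = (0.1375 − 0.15) / 1.6124 = -0.0125 / 1.6124 = -0.0078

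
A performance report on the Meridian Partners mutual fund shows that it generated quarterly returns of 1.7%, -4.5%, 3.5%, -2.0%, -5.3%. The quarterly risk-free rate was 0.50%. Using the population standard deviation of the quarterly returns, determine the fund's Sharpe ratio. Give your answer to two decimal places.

-0.53

r̄ = (1.7 − 4.5 + 3.5 − 2 − 5.3) / 5 = -6.60 / 5 = -1.3200%
Population std dev = √[58.7680 / 5] = 3.4284%
Sharpe = (r̄ − rf) / σ = (-1.3200 − 0.5) / 3.4284 = -1.8200 / 3.4284 = -0.5309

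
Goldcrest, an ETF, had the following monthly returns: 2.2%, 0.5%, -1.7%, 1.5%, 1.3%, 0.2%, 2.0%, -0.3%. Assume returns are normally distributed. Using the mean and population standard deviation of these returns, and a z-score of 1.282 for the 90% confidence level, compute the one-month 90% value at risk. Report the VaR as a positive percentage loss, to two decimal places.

Mean return r̄ = 5.70 / 8 = 0.7125%
Σ(r − r̄)² = 11.9888; population σ = √(11.9888/8) = 1.2242%
VaR = −(r̄ − z·σ) = −(0.7125 − 1.282 × 1.2242) = −(-0.8569) = 0.8569%

0.86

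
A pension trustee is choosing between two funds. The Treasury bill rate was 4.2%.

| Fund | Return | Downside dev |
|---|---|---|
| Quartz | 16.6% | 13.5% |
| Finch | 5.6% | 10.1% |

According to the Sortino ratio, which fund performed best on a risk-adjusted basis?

Quartz

Quartz: Sortino ratio = (16.6% − 4.2%) / 13.5% = 0.919
Finch: Sortino ratio = (5.6% − 4.2%) / 10.1% = 0.139
Highest: Quartz (0.919).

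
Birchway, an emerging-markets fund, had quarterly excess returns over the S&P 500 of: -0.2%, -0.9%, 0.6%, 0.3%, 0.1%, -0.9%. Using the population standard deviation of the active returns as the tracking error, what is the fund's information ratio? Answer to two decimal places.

μ = (-0.2 − 0.9 + 0.6 + 0.3 + 0.1 − 0.9) / 6 = -1.00 / 6 = -0.1667%
Population σ = √[Σ(r − μ)² / 6] = √[1.9533 / 6] = √0.3256 = 0.5706%
IR = μ / tracking error = -0.1667 / 0.5706 = -0.2921

-0.29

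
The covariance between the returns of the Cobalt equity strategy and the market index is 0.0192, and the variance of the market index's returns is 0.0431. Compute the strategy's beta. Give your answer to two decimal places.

β = Cov(Rp, Rm) / Var(Rm) = 0.0192 / 0.0431 = 0.4455

0.45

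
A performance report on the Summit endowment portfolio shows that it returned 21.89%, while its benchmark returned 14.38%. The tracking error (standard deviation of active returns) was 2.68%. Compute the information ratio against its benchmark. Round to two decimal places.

2.80

IR = (Rp − Rb) / TE = (21.89% − 14.38%) / 2.68% = 7.51% / 2.68% = 2.8022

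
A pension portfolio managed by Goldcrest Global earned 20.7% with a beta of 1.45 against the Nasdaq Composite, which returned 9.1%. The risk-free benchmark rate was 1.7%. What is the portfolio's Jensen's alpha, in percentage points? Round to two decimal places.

CAPM expected return = Rf + β(Rm − Rf) = 1.7% + 1.45 × (9.1% − 1.7%) = 1.7 + 1.45 × 7.40 = 12.4300%
Jensen's α = Rp − E[R] = 20.7% − 12.4300% = 8.2700

8.27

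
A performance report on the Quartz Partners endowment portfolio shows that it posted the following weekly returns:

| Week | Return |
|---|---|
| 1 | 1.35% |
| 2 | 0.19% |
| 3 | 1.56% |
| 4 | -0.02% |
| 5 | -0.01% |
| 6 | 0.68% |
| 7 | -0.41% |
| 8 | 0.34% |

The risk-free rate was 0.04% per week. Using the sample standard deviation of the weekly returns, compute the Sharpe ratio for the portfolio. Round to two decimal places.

0.61

Mean return r̄ = 3.680 / 8 = 0.4600%
Σ(r − r̄)² = (1.35 − 0.4600)² + (0.19 − 0.4600)² + (1.56 − 0.4600)² + … = 3.3460
σ = √[3.3460 / 7] = 0.6914%
Sharpe = (r̄ − rf) / σ = (0.4600 − 0.04) / 0.6914 = 0.4200 / 0.6914 = 0.6075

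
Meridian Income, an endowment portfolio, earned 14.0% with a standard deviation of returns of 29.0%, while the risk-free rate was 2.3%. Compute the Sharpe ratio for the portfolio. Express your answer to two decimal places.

0.40

Sharpe = (Rp − Rf) / σp = (14.0% − 2.3%) / 29.0% = 11.70% / 29.0% = 0.4034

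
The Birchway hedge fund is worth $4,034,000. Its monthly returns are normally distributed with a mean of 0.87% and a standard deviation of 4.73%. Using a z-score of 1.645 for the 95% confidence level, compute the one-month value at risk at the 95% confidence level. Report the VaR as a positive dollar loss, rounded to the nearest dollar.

Return at the 95% tail: μ − z·σ = 0.87% − 1.645 × 4.73% = 0.87 − 7.78085 = -6.91085%
VaR = −(-6.91085%) × $4,034,000 = 6.91085% × $4,034,000 = $278,784

$278,784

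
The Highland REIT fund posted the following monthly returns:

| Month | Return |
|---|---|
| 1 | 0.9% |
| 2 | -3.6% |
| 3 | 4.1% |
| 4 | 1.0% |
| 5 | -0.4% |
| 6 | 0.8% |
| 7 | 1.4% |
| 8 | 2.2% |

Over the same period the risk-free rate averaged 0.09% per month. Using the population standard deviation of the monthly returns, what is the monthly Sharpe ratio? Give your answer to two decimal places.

0.34

μ = (0.9 − 3.6 + 4.1 + 1 − 0.4 + 0.8 + 1.4 + 2.2) / 8 = 6.40 / 8 = 0.8000%
Population std dev = √[34.0600 / 8] = 2.0634%
Sharpe = (μ − rf) / σ = (0.8000 − 0.09) / 2.0634 = 0.7100 / 2.0634 = 0.3441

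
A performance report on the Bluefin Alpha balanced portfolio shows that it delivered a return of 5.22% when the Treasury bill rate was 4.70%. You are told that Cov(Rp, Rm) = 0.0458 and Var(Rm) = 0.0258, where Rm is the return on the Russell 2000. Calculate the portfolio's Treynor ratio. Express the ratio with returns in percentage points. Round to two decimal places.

0.29

β = Cov / Var = 0.0458 / 0.0258 = 1.7752
Treynor = (Rp − Rf) / β = (5.22% − 4.70%) / 1.7752 = 0.52 / 1.7752 = 0.2929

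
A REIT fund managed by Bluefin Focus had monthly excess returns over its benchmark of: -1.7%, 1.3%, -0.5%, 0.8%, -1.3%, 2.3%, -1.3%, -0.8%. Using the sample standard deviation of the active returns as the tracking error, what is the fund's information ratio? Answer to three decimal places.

r̄ = (-1.7 + 1.3 − 0.5 + 0.8 − 1.3 + 2.3 − 1.3 − 0.8) / 8 = -0.1500%
Σ(r − r̄)² = 14.6000; sample σ = √(14.6000/7) = 1.4442%
IR = r̄ / tracking error = -0.1500 / 1.4442 = -0.1039

-0.104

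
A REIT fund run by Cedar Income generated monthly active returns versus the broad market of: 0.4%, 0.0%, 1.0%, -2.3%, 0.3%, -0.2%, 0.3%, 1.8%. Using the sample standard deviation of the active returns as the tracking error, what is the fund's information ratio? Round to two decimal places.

0.14

μ = (0.4 + 0 + 1 − 2.3 + 0.3 − 0.2 + 0.3 + 1.8) / 8 = 1.30 / 8 = 0.1625%
Σ(r − μ)² = (0.4 − 0.1625)² + (0 − 0.1625)² + … = 9.6988
σ = √[9.6988 / 7] = 1.1771%
IR = μ / tracking error = 0.1625 / 1.1771 = 0.1381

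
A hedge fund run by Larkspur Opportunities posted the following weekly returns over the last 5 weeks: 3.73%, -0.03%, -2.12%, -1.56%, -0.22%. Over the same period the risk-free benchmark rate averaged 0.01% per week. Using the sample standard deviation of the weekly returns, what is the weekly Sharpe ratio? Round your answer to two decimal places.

-0.02

Mean return r̄ = -0.200 / 5 = -0.0400%
Sample σ = √[Σ(r − r̄)² / 4] = √[20.8822 / 4] = √5.2206 = 2.2849%
Sharpe = (r̄ − rf) / σ = (-0.0400 − 0.01) / 2.2849 = -0.0500 / 2.2849 = -0.0219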